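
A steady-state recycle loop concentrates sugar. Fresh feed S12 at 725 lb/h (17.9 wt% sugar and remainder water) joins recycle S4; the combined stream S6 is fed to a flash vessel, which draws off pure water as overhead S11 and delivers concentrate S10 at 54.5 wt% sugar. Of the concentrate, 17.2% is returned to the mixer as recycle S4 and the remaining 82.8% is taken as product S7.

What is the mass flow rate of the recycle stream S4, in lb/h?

49.46 lb/h

Overall sugar balance (none leaves overhead): sugar in fresh feed = sugar in product, i.e. 725×0.179 = (1−0.172)·S10·0.545.
S10 = 129.78/(0.545×0.828) = 287.58 lb/h.
Recycle S4 = 0.172×287.58 = 49.464 lb/h.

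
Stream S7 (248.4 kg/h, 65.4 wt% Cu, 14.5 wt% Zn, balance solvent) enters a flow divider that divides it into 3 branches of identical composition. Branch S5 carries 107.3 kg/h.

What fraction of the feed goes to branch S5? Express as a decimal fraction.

Fraction to S5 = 107.3/248.4 = 0.4320.

0.432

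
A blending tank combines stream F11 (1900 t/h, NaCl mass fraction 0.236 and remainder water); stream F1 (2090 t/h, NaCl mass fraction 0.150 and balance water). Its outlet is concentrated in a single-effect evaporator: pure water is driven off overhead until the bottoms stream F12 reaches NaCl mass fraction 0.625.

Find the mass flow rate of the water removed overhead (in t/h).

2771 t/h

NaCl entering = 1900×0.236 + 2090×0.150 = 761.9 t/h.
All NaCl reports to F12, so F12 = 761.9/0.625 = 1219 t/h.
Total feed = 3990 t/h; overhead = 3990 − 1219 = 2771 t/h.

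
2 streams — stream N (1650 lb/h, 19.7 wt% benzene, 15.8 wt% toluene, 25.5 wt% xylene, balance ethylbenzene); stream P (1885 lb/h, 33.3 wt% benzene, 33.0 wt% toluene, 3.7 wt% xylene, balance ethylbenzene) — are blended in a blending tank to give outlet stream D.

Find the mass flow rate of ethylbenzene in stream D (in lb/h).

1209 lb/h

ethylbenzene out = ethylbenzene in = 1650×0.390 + 1885×0.300 = 1209 lb/h.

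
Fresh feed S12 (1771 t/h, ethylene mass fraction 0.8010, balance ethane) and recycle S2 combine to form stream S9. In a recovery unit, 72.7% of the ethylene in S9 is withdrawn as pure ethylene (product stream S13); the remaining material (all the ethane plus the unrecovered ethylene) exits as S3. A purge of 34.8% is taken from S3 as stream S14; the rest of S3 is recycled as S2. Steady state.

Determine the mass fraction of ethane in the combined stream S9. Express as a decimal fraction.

ethane enters only via S12 and leaves only via the purge: 1771×0.199 = 0.348×(ethane in S3), and the recovery unit passes all ethane, so ethane in S9 = ethane in S3 = 1012.7 t/h.
ethylene in S9: m_A = 1771×0.801 + (1−0.348)·(1−0.727)·m_A, so m_A = 1418.6/0.8220 = 1725.7 t/h.
S9 = 1725.7 + 1012.7 = 2738.5 t/h.
ethane fraction in S9 = 1012.7/2738.5 = 0.3698.

0.3698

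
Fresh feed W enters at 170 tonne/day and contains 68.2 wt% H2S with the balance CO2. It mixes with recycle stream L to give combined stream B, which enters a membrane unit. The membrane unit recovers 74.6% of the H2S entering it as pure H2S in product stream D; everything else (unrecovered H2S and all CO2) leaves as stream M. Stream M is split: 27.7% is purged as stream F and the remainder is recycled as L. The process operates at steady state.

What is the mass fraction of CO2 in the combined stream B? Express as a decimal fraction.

CO2 enters only via W and leaves only via the purge: 170×0.318 = 0.277×(CO2 in M), and the membrane unit passes all CO2, so CO2 in B = CO2 in M = 195.16 tonne/day.
H2S in B: m_A = 170×0.682 + (1−0.277)·(1−0.746)·m_A, so m_A = 115.94/0.8164 = 142.02 tonne/day.
B = 142.02 + 195.16 = 337.18 tonne/day.
CO2 fraction in B = 195.16/337.18 = 0.579.

0.579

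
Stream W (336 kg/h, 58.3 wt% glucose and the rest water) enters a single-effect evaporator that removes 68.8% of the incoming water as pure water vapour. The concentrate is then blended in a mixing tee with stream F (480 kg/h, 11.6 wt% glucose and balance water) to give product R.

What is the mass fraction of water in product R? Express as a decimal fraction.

0.6504

Vapour removed = 0.688×0.417×336 = 96.397 kg/h; concentrate = 239.6 kg/h.
water reaching the mixer = 43.715 (from concentrate) + 480×0.884 = 468.03 kg/h.
Product flow = 239.6 + 480 = 719.6 kg/h; water fraction = 0.6504.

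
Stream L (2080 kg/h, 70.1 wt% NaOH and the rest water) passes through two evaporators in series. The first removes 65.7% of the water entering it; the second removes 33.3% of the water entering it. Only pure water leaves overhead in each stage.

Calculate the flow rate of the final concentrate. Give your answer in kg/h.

water in feed = 2080×0.299 = 621.92 kg/h.
After stage 1: water left = (1−0.657)×621.92 = 213.32; stream total = 1671.4 kg/h.
After stage 2: water left = (1−0.333)×213.32 = 142.28; final concentrate = 1600.4 kg/h.

1600 kg/h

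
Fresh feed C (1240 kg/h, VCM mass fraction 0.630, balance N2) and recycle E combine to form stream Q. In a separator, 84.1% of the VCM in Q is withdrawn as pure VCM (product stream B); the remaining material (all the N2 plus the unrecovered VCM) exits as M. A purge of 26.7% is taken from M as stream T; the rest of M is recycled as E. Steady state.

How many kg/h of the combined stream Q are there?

2603 kg/h

N2 enters only via C and leaves only via the purge: 1240×0.370 = 0.267×(N2 in M), and the separator passes all N2, so N2 in Q = N2 in M = 1718.4 kg/h.
VCM in Q: m_A = 1240×0.630 + (1−0.267)·(1−0.841)·m_A, so m_A = 781.2/0.8835 = 884.26 kg/h.
Q = 884.26 + 1718.4 = 2602.6 kg/h.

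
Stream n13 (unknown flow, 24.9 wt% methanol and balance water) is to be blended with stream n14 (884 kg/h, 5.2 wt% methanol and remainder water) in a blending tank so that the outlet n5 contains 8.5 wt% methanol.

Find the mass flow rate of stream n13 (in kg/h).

Let n13 be the unknown flow. Total out = 884 + n13.
methanol balance: 45.968 + 0.249·n13 = 0.085·(884 + n13)
(0.249 − 0.085)·n13 = 0.085×884 − 45.968 = 29.172
n13 = 29.172 / 0.164 = 177.88 kg/h

177.9 kg/h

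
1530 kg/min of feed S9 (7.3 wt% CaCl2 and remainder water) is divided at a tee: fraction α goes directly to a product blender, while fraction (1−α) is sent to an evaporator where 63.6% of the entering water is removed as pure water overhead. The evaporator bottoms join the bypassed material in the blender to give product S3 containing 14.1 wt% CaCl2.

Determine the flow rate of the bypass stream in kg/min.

278.5 kg/min

All 1530×0.073 = 111.69 kg/min of CaCl2 reaches S3, so S3 = 111.69/0.141 = 792.13 kg/min and vapour = 737.87 kg/min.
The evaporator receives (1−α)·1530 of feed at 0.927 water and removes 0.636 of that water:
0.636×0.927×(1−α)×1530 = 737.87
(1−α) = 737.87/902.05 = 0.8180;  α = 0.1820.
Bypass flow = 0.1820×1530 = 278.46 kg/min.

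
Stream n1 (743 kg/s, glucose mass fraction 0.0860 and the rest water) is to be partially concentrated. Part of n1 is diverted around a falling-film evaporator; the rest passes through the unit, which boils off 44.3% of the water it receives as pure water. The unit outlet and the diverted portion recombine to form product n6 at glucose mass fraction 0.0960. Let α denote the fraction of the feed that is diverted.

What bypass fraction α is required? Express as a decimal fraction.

0.743

All 743×0.086 = 63.898 kg/s of glucose reaches n6, so n6 = 63.898/0.096 = 665.6 kg/s and vapour = 77.396 kg/s.
The evaporator receives (1−α)·743 of feed at 0.914 water and removes 0.443 of that water:
0.443×0.914×(1−α)×743 = 77.396
(1−α) = 77.396/300.84 = 0.2573;  α = 0.7427.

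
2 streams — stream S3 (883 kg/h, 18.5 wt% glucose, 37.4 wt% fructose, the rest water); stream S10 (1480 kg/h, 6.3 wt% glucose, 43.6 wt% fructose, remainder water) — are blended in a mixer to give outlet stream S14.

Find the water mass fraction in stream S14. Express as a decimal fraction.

0.4786

Total flow out = 883 + 1480 = 2363 kg/h.
water in = 883×0.441 + 1480×0.501 = 1130.9 kg/h.
water mass fraction in S14 = 1130.9/2363 = 0.4786.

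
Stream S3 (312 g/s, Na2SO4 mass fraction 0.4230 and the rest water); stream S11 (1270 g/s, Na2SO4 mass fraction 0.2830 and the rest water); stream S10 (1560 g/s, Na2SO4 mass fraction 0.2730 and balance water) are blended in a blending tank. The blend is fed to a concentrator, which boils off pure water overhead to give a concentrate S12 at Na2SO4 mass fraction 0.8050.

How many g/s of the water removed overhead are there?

2003 g/s

Na2SO4 entering = 312×0.423 + 1270×0.283 + 1560×0.273 = 917.27 g/s.
All Na2SO4 reports to S12, so S12 = 917.27/0.805 = 1139.5 g/s.
Total feed = 3142 g/s; overhead = 3142 − 1139.5 = 2002.5 g/s.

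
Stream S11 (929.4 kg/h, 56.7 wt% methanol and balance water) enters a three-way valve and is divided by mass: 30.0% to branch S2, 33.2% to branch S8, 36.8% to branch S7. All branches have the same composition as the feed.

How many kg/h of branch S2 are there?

Branch S2 flow = 0.300×929.4 = 278.82 kg/h.

278.8 kg/h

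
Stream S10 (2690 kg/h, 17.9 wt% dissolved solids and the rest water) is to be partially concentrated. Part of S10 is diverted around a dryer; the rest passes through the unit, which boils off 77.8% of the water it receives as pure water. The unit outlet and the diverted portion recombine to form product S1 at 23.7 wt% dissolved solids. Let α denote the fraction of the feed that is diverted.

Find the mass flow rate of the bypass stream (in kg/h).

1659 kg/h

All 2690×0.179 = 481.51 kg/h of dissolved solids reaches S1, so S1 = 481.51/0.237 = 2031.7 kg/h and vapour = 658.31 kg/h.
The evaporator receives (1−α)·2690 of feed at 0.821 water and removes 0.778 of that water:
0.778×0.821×(1−α)×2690 = 658.31
(1−α) = 658.31/1718.2 = 0.3831;  α = 0.6169.
Bypass flow = 0.6169×2690 = 1659.4 kg/h.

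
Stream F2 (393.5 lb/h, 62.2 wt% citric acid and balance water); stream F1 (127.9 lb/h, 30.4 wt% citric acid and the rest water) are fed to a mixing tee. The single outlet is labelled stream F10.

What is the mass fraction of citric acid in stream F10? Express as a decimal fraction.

0.5440

Total flow out = 393.5 + 127.9 = 521.4 lb/h.
citric acid in = 393.5×0.622 + 127.9×0.304 = 283.64 lb/h.
citric acid mass fraction in F10 = 283.64/521.4 = 0.5440.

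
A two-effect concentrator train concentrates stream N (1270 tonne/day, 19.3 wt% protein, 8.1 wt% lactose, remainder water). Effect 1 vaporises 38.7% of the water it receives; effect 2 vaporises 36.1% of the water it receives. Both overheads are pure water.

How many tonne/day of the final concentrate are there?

water in feed = 1270×0.726 = 922.02 tonne/day.
After stage 1: water left = (1−0.387)×922.02 = 565.2; stream total = 913.18 tonne/day.
After stage 2: water left = (1−0.361)×565.2 = 361.16; final concentrate = 709.14 tonne/day.

709.1 tonne/day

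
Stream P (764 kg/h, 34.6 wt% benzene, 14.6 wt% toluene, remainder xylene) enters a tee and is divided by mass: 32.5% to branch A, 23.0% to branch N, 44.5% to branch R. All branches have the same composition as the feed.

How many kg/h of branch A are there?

248.3 kg/h

Branch A flow = 0.325×764 = 248.3 kg/h.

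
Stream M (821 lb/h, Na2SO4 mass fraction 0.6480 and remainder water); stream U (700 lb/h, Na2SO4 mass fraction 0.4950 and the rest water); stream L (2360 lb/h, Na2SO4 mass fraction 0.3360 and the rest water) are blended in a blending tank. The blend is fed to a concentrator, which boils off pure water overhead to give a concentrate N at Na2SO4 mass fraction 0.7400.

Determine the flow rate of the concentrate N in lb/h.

2259 lb/h

Na2SO4 entering = 821×0.648 + 700×0.495 + 2360×0.336 = 1671.5 lb/h.
All Na2SO4 reports to N, so N = 1671.5/0.740 = 2258.7 lb/h.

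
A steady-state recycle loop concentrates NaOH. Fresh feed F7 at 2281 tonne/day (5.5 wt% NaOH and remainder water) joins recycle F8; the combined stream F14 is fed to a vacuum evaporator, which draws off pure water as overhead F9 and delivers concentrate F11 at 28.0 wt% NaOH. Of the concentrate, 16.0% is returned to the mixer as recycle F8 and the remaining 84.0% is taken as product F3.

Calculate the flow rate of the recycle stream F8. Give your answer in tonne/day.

Overall NaOH balance (none leaves overhead): NaOH in fresh feed = NaOH in product, i.e. 2281×0.055 = (1−0.160)·F11·0.280.
F11 = 125.45/(0.280×0.840) = 533.4 tonne/day.
Recycle F8 = 0.160×533.4 = 85.344 tonne/day.

85.34 tonne/day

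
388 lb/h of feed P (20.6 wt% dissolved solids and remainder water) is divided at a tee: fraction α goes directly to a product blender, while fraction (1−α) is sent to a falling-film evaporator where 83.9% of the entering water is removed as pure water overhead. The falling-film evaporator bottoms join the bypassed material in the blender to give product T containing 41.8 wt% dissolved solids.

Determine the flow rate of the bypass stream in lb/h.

92.6 lb/h

All 388×0.206 = 79.928 lb/h of dissolved solids reaches T, so T = 79.928/0.418 = 191.22 lb/h and vapour = 196.78 lb/h.
The evaporator receives (1−α)·388 of feed at 0.794 water and removes 0.839 of that water:
0.839×0.794×(1−α)×388 = 196.78
(1−α) = 196.78/258.47 = 0.7613;  α = 0.2387.
Bypass flow = 0.2387×388 = 92.601 lb/h.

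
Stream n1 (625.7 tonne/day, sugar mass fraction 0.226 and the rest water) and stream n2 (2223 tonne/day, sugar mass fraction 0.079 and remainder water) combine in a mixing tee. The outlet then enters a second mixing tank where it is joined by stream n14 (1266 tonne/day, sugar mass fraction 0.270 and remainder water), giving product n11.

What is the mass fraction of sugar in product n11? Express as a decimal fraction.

0.160

Overall, product flow = 4114.7 tonne/day.
sugar in = 625.7×0.226 + 2223×0.079 + 1266×0.270 = 658.85 tonne/day.
sugar fraction in n11 = 0.160.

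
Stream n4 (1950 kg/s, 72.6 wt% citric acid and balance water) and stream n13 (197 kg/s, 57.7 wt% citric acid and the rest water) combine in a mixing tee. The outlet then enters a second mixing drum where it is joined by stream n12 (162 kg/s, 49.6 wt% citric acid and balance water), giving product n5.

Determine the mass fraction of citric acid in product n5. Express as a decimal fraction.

Overall, product flow = 2309 kg/s.
citric acid in = 1950×0.726 + 197×0.577 + 162×0.496 = 1609.7 kg/s.
citric acid fraction in n5 = 0.697.

0.697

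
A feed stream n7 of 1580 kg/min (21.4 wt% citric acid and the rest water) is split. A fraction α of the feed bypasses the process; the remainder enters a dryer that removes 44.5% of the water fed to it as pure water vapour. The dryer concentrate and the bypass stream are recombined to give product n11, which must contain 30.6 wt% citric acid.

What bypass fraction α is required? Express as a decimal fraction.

0.140

All 1580×0.214 = 338.12 kg/min of citric acid reaches n11, so n11 = 338.12/0.306 = 1105 kg/min and vapour = 475.03 kg/min.
The evaporator receives (1−α)·1580 of feed at 0.786 water and removes 0.445 of that water:
0.445×0.786×(1−α)×1580 = 475.03
(1−α) = 475.03/552.64 = 0.8596;  α = 0.1404.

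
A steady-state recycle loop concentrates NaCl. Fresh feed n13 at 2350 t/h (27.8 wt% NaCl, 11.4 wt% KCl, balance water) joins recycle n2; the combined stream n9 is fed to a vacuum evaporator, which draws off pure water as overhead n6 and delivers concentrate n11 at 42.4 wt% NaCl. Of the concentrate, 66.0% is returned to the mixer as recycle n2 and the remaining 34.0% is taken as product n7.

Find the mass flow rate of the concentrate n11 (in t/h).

Overall NaCl balance (none leaves overhead): NaCl in fresh feed = NaCl in product, i.e. 2350×0.278 = (1−0.660)·n11·0.424.
n11 = 653.3/(0.424×0.340) = 4531.8 t/h.

4532 t/h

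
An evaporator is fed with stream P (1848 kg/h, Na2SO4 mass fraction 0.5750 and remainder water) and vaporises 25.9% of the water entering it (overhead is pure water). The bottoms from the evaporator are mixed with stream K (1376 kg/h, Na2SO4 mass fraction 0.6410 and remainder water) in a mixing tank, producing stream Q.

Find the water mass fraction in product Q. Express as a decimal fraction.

0.3562

Vapour removed = 0.259×0.425×1848 = 203.42 kg/h; concentrate = 1644.6 kg/h.
water reaching the mixer = 581.98 (from concentrate) + 1376×0.359 = 1076 kg/h.
Product flow = 1644.6 + 1376 = 3020.6 kg/h; water fraction = 0.3562.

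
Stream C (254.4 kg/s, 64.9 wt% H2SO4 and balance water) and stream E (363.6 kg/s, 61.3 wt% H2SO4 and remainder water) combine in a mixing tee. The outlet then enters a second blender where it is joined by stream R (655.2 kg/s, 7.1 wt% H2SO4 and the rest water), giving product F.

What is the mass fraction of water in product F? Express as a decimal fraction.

0.659

Overall, product flow = 1273.2 kg/s.
water in = 254.4×0.351 + 363.6×0.387 + 655.2×0.929 = 838.69 kg/s.
water fraction in F = 0.659.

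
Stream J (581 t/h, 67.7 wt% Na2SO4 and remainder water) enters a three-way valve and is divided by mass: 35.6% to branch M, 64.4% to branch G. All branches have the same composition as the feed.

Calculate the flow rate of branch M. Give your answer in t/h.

Branch M flow = 0.356×581 = 206.84 t/h.

206.8 t/h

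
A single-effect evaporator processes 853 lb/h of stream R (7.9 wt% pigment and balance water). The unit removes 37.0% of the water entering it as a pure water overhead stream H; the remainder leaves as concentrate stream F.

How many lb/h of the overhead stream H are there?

290.7 lb/h

water entering = 853×0.921 = 785.61 lb/h; overhead removed = 0.370×785.61 = 290.68 lb/h.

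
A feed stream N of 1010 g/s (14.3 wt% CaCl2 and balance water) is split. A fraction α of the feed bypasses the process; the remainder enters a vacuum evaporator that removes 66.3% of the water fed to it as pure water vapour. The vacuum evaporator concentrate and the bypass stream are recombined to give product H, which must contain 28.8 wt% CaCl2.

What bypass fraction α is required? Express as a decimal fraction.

All 1010×0.143 = 144.43 g/s of CaCl2 reaches H, so H = 144.43/0.288 = 501.49 g/s and vapour = 508.51 g/s.
The evaporator receives (1−α)·1010 of feed at 0.857 water and removes 0.663 of that water:
0.663×0.857×(1−α)×1010 = 508.51
(1−α) = 508.51/573.87 = 0.8861;  α = 0.1139.

0.114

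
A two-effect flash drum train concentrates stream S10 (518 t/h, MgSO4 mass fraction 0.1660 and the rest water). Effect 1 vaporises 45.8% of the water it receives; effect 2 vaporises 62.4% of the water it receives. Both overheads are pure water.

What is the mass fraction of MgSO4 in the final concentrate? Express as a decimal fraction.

0.4941

water in feed = 518×0.834 = 432.01 t/h.
After stage 1: water left = (1−0.458)×432.01 = 234.15; stream total = 320.14 t/h.
After stage 2: water left = (1−0.624)×234.15 = 88.041; final concentrate = 174.03 t/h.
MgSO4 fraction = 85.988/174.03 = 0.4941.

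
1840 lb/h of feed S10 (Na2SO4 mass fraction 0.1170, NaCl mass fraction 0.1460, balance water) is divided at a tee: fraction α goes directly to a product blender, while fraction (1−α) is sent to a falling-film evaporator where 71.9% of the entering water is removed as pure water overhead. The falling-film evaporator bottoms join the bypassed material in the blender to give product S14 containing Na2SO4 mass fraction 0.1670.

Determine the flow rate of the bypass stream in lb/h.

All 1840×0.117 = 215.28 lb/h of Na2SO4 reaches S14, so S14 = 215.28/0.167 = 1289.1 lb/h and vapour = 550.9 lb/h.
The evaporator receives (1−α)·1840 of feed at 0.737 water and removes 0.719 of that water:
0.719×0.737×(1−α)×1840 = 550.9
(1−α) = 550.9/975.02 = 0.5650;  α = 0.4350.
Bypass flow = 0.4350×1840 = 800.38 lb/h.

800.4 lb/h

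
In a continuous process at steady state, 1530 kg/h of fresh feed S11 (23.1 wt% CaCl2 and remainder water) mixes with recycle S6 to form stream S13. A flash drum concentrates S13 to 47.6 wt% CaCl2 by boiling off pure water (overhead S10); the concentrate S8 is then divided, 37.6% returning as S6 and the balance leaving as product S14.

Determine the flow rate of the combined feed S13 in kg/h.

1977 kg/h

Overall CaCl2 balance (none leaves overhead): CaCl2 in fresh feed = CaCl2 in product, i.e. 1530×0.231 = (1−0.376)·S8·0.476.
S8 = 353.43/(0.476×0.624) = 1189.9 kg/h.
Recycle S6 = 0.376×1189.9 = 447.4 kg/h.
Combined feed S13 = 1530 + 447.4 = 1977.4 kg/h.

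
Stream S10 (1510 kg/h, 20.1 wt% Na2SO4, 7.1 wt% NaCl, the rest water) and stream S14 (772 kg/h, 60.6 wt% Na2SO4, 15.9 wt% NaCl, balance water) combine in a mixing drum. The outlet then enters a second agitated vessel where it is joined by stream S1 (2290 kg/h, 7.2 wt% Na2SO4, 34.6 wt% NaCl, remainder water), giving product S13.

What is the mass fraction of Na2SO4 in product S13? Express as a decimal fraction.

0.205

Overall, product flow = 4572 kg/h.
Na2SO4 in = 1510×0.201 + 772×0.606 + 2290×0.072 = 936.22 kg/h.
Na2SO4 fraction in S13 = 0.205.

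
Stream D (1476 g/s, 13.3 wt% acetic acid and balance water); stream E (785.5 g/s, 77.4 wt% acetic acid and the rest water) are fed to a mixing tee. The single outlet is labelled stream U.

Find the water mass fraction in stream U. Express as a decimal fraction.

0.6444

Total flow out = 1476 + 785.5 = 2261.5 g/s.
water in = 1476×0.867 + 785.5×0.226 = 1457.2 g/s.
water mass fraction in U = 1457.2/2261.5 = 0.6444.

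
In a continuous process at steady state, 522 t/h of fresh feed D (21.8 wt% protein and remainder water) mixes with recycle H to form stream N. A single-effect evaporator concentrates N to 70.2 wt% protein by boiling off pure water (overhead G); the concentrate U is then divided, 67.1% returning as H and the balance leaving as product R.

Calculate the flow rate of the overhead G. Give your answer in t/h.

Overall protein balance (none leaves overhead): protein in fresh feed = protein in product, i.e. 522×0.218 = (1−0.671)·U·0.702.
U = 113.8/(0.702×0.329) = 492.71 t/h.
Recycle H = 0.671×492.71 = 330.61 t/h.
Combined feed N = 522 + 330.61 = 852.61 t/h.
Overhead G = N − U = 852.61 − 492.71 = 359.9 t/h.

359.9 t/h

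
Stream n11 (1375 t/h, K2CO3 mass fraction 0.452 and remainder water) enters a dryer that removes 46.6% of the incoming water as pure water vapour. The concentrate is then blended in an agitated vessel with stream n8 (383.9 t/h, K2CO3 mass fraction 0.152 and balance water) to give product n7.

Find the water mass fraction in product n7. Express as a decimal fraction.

0.517

Vapour removed = 0.466×0.548×1375 = 351.13 t/h; concentrate = 1023.9 t/h.
water reaching the mixer = 402.37 (from concentrate) + 383.9×0.848 = 727.92 t/h.
Product flow = 1023.9 + 383.9 = 1407.8 t/h; water fraction = 0.517.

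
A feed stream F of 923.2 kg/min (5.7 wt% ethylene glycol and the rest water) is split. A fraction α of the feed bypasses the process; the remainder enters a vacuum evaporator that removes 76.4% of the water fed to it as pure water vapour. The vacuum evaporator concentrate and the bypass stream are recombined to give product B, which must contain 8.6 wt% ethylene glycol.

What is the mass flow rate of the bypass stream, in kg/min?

All 923.2×0.057 = 52.622 kg/min of ethylene glycol reaches B, so B = 52.622/0.086 = 611.89 kg/min and vapour = 311.31 kg/min.
The evaporator receives (1−α)·923.2 of feed at 0.943 water and removes 0.764 of that water:
0.764×0.943×(1−α)×923.2 = 311.31
(1−α) = 311.31/665.12 = 0.4681;  α = 0.5319.
Bypass flow = 0.5319×923.2 = 491.09 kg/min.

491.1 kg/min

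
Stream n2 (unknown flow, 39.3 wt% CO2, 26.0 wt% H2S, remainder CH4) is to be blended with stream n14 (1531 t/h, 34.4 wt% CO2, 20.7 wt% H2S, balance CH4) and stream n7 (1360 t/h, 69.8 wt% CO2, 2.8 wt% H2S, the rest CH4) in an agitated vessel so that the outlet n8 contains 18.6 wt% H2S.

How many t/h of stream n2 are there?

Let n2 be the unknown flow. Total out = 2891 + n2.
H2S balance: 355 + 0.260·n2 = 0.186·(2891 + n2)
(0.260 − 0.186)·n2 = 0.186×2891 − 355 = 182.73
n2 = 182.73 / 0.074 = 2469.3 t/h

2469 t/h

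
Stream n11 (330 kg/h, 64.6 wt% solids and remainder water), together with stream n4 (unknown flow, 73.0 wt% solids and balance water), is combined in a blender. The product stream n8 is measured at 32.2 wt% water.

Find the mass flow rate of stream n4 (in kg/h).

Let n4 be the unknown flow. Total out = 330 + n4.
water balance: 116.82 + 0.270·n4 = 0.322·(330 + n4)
(0.270 − 0.322)·n4 = 0.322×330 − 116.82 = -10.56
n4 = -10.56 / -0.052 = 203.08 kg/h

203.1 kg/h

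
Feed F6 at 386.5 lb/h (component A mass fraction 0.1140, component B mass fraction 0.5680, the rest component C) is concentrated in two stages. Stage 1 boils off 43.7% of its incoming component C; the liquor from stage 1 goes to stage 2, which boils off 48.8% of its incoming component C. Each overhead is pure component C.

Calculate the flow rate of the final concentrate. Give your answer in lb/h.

299 lb/h

component C in feed = 386.5×0.318 = 122.91 lb/h.
After stage 1: component C left = (1−0.437)×122.91 = 69.197; stream total = 332.79 lb/h.
After stage 2: component C left = (1−0.488)×69.197 = 35.429; final concentrate = 299.02 lb/h.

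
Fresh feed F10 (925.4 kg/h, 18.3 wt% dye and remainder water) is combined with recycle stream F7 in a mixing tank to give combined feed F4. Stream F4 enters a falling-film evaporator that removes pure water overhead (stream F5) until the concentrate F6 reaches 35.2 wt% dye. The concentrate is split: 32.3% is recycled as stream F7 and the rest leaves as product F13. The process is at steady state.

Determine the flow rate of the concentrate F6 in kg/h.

Overall dye balance (none leaves overhead): dye in fresh feed = dye in product, i.e. 925.4×0.183 = (1−0.323)·F6·0.352.
F6 = 169.35/(0.352×0.677) = 710.64 kg/h.

710.6 kg/h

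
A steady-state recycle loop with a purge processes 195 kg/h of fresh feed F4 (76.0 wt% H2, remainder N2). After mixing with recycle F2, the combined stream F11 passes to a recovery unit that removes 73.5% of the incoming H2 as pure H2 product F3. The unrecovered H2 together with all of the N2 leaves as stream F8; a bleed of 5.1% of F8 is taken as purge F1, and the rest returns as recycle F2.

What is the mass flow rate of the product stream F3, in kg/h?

145.5 kg/h

H2 in F11: m_A = 195×0.760 + (1−0.051)·(1−0.735)·m_A, so m_A = 148.2/0.7485 = 197.99 kg/h.
Product F3 = 0.735×197.99 = 145.52 kg/h.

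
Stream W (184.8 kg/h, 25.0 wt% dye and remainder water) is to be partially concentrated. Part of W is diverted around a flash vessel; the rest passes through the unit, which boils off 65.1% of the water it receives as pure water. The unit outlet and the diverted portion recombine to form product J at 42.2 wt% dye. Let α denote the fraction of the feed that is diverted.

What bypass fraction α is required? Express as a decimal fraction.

All 184.8×0.250 = 46.2 kg/h of dye reaches J, so J = 46.2/0.422 = 109.48 kg/h and vapour = 75.321 kg/h.
The evaporator receives (1−α)·184.8 of feed at 0.750 water and removes 0.651 of that water:
0.651×0.750×(1−α)×184.8 = 75.321
(1−α) = 75.321/90.229 = 0.8348;  α = 0.1652.

0.165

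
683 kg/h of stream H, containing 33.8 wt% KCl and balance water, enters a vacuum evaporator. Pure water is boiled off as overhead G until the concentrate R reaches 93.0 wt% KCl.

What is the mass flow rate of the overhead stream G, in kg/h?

KCl is conserved: 683×0.338 = 230.85 kg/h all reports to the concentrate.
Concentrate = 230.85/(target fraction) = 248.23 kg/h.
Overhead = 683 − 248.23 = 434.77 kg/h.

434.8 kg/h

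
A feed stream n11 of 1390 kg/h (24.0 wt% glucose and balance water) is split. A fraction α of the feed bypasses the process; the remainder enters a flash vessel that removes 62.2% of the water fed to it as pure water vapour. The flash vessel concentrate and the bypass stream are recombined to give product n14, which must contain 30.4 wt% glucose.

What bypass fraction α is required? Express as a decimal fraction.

All 1390×0.240 = 333.6 kg/h of glucose reaches n14, so n14 = 333.6/0.304 = 1097.4 kg/h and vapour = 292.63 kg/h.
The evaporator receives (1−α)·1390 of feed at 0.760 water and removes 0.622 of that water:
0.622×0.760×(1−α)×1390 = 292.63
(1−α) = 292.63/657.08 = 0.4454;  α = 0.5546.

0.555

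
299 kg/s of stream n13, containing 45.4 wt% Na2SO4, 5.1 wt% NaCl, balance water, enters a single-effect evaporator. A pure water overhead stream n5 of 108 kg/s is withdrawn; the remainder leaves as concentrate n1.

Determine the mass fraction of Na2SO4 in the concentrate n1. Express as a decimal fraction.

0.711

Na2SO4 is not removed: 299×0.454 = 135.75 kg/s of Na2SO4 enters n1.
Concentrate = 299 − 108 = 191 kg/s.
Mass fraction = 135.75/191 = 0.711.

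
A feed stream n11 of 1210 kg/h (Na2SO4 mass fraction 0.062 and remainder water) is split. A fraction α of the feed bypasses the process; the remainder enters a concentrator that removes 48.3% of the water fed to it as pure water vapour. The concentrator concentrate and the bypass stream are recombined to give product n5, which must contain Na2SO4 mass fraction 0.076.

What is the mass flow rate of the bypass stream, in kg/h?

718 kg/h

All 1210×0.062 = 75.02 kg/h of Na2SO4 reaches n5, so n5 = 75.02/0.076 = 987.11 kg/h and vapour = 222.89 kg/h.
The evaporator receives (1−α)·1210 of feed at 0.938 water and removes 0.483 of that water:
0.483×0.938×(1−α)×1210 = 222.89
(1−α) = 222.89/548.2 = 0.4066;  α = 0.5934.
Bypass flow = 0.5934×1210 = 718.02 kg/h.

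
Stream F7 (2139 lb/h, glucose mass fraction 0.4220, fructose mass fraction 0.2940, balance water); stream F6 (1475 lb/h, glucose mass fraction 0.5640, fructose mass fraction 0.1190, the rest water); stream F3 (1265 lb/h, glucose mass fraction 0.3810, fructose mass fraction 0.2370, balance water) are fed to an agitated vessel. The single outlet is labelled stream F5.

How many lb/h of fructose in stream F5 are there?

fructose out = fructose in = 2139×0.294 + 1475×0.119 + 1265×0.237 = 1104.2 lb/h.

1104 lb/h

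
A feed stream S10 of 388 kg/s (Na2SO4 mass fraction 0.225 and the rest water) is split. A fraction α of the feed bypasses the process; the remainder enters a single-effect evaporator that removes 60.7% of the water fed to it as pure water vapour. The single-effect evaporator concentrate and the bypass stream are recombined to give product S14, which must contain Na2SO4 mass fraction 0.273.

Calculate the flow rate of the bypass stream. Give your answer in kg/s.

All 388×0.225 = 87.3 kg/s of Na2SO4 reaches S14, so S14 = 87.3/0.273 = 319.78 kg/s and vapour = 68.22 kg/s.
The evaporator receives (1−α)·388 of feed at 0.775 water and removes 0.607 of that water:
0.607×0.775×(1−α)×388 = 68.22
(1−α) = 68.22/182.52 = 0.3738;  α = 0.6262.
Bypass flow = 0.6262×388 = 242.98 kg/s.

243 kg/s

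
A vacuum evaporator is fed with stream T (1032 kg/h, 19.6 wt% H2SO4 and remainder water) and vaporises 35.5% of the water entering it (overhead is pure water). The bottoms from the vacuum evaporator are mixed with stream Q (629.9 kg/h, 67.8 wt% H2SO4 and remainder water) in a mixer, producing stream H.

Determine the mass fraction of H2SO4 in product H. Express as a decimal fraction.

0.460

Vapour removed = 0.355×0.804×1032 = 294.55 kg/h; concentrate = 737.45 kg/h.
H2SO4 reaching the mixer = 202.27 (from concentrate) + 629.9×0.678 = 629.34 kg/h.
Product flow = 737.45 + 629.9 = 1367.3 kg/h; H2SO4 fraction = 0.460.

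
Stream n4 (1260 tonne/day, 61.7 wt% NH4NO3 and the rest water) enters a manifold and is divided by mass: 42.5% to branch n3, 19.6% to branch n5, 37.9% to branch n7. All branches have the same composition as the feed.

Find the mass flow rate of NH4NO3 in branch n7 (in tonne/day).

294.6 tonne/day

Branch n7 total = 0.379×1260 = 477.54 tonne/day.
NH4NO3 in n7 = 0.617×477.54 = 294.64 tonne/day.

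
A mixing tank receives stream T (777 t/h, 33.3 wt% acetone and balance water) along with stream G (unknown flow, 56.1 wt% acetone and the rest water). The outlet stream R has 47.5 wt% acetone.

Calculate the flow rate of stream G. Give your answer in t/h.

1283 t/h

Let G be the unknown flow. Total out = 777 + G.
acetone balance: 258.74 + 0.561·G = 0.475·(777 + G)
(0.561 − 0.475)·G = 0.475×777 − 258.74 = 110.33
G = 110.33 / 0.086 = 1283 t/h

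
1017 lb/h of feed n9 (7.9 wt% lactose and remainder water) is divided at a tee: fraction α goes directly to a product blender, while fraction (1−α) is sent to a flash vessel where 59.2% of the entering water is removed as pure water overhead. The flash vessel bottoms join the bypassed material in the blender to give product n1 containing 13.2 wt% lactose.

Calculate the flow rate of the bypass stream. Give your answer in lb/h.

268.1 lb/h

All 1017×0.079 = 80.343 lb/h of lactose reaches n1, so n1 = 80.343/0.132 = 608.66 lb/h and vapour = 408.34 lb/h.
The evaporator receives (1−α)·1017 of feed at 0.921 water and removes 0.592 of that water:
0.592×0.921×(1−α)×1017 = 408.34
(1−α) = 408.34/554.5 = 0.7364;  α = 0.2636.
Bypass flow = 0.2636×1017 = 268.07 lb/h.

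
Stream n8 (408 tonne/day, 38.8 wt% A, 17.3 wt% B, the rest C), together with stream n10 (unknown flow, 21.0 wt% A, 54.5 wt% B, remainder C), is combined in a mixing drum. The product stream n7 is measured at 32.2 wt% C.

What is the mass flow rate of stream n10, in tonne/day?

Let n10 be the unknown flow. Total out = 408 + n10.
C balance: 179.11 + 0.245·n10 = 0.322·(408 + n10)
(0.245 − 0.322)·n10 = 0.322×408 − 179.11 = -47.736
n10 = -47.736 / -0.077 = 619.95 tonne/day

619.9 tonne/day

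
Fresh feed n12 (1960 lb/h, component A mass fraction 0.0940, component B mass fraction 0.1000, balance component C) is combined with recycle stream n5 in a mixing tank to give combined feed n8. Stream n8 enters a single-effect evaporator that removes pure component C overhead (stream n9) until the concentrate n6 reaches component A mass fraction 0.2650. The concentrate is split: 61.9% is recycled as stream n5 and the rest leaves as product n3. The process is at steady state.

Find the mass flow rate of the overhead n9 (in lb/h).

1265 lb/h

Overall component A balance (none leaves overhead): component A in fresh feed = component A in product, i.e. 1960×0.094 = (1−0.619)·n6·0.265.
n6 = 184.24/(0.265×0.381) = 1824.8 lb/h.
Recycle n5 = 0.619×1824.8 = 1129.5 lb/h.
Combined feed n8 = 1960 + 1129.5 = 3089.5 lb/h.
Overhead n9 = n8 − n6 = 3089.5 − 1824.8 = 1264.8 lb/h.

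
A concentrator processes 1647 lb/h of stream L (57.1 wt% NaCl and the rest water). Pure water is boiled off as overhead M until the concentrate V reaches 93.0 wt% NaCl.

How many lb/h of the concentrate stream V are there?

NaCl is conserved: 1647×0.571 = 940.44 lb/h all reports to the concentrate.
Concentrate = 940.44/(target fraction) = 1011.2 lb/h.

1011 lb/h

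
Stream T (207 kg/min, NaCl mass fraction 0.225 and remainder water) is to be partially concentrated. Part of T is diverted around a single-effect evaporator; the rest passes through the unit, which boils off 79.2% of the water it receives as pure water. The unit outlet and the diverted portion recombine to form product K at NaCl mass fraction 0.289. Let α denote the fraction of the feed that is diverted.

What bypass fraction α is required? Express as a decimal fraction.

0.639

All 207×0.225 = 46.575 kg/min of NaCl reaches K, so K = 46.575/0.289 = 161.16 kg/min and vapour = 45.841 kg/min.
The evaporator receives (1−α)·207 of feed at 0.775 water and removes 0.792 of that water:
0.792×0.775×(1−α)×207 = 45.841
(1−α) = 45.841/127.06 = 0.3608;  α = 0.6392.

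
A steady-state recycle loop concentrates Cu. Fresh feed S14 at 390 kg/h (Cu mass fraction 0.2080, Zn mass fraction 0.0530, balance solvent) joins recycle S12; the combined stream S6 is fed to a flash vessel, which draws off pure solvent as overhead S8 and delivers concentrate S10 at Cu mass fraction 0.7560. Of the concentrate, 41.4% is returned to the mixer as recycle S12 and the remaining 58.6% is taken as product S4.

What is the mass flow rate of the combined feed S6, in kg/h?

465.8 kg/h

Overall Cu balance (none leaves overhead): Cu in fresh feed = Cu in product, i.e. 390×0.208 = (1−0.414)·S10·0.756.
S10 = 81.12/(0.756×0.586) = 183.11 kg/h.
Recycle S12 = 0.414×183.11 = 75.807 kg/h.
Combined feed S6 = 390 + 75.807 = 465.81 kg/h.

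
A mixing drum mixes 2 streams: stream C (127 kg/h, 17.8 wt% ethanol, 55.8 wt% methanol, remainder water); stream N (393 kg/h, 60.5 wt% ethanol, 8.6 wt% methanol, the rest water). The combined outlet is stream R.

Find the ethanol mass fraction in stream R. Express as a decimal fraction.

0.5007

Total flow out = 127 + 393 = 520 kg/h.
ethanol in = 127×0.178 + 393×0.605 = 260.37 kg/h.
ethanol mass fraction in R = 260.37/520 = 0.5007.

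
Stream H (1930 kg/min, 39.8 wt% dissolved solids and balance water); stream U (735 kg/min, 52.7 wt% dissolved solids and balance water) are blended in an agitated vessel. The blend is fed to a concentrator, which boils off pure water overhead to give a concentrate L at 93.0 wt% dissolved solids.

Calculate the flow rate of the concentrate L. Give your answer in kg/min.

dissolved solids entering = 1930×0.398 + 735×0.527 = 1155.5 kg/min.
All dissolved solids reports to L, so L = 1155.5/0.930 = 1242.5 kg/min.

1242 kg/min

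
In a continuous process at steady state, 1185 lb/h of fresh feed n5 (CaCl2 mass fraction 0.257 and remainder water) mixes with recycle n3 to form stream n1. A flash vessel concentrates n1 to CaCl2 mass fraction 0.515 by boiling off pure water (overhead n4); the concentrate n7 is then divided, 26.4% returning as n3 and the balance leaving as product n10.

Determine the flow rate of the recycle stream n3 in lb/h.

Overall CaCl2 balance (none leaves overhead): CaCl2 in fresh feed = CaCl2 in product, i.e. 1185×0.257 = (1−0.264)·n7·0.515.
n7 = 304.55/(0.515×0.736) = 803.46 lb/h.
Recycle n3 = 0.264×803.46 = 212.11 lb/h.

212.1 lb/h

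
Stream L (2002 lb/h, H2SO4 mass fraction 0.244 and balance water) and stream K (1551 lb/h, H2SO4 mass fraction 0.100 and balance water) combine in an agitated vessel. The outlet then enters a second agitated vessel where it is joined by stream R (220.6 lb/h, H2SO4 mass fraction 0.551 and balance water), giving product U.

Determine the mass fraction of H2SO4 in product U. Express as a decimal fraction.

Overall, product flow = 3773.6 lb/h.
H2SO4 in = 2002×0.244 + 1551×0.100 + 220.6×0.551 = 765.14 lb/h.
H2SO4 fraction in U = 0.203.

0.203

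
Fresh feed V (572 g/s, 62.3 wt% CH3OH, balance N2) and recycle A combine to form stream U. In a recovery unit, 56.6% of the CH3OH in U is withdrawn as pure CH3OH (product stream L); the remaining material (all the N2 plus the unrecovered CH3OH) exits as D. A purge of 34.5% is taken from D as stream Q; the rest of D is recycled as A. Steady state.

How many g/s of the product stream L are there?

281.8 g/s

CH3OH in U: m_A = 572×0.623 + (1−0.345)·(1−0.566)·m_A, so m_A = 356.36/0.7157 = 497.89 g/s.
Product L = 0.566×497.89 = 281.81 g/s.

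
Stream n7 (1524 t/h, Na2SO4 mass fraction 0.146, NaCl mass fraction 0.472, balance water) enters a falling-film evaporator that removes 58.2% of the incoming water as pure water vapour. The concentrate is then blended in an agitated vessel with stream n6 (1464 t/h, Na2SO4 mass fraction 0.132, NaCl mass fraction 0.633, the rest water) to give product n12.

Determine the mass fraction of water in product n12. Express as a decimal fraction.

Vapour removed = 0.582×0.382×1524 = 338.82 t/h; concentrate = 1185.2 t/h.
water reaching the mixer = 243.35 (from concentrate) + 1464×0.235 = 587.39 t/h.
Product flow = 1185.2 + 1464 = 2649.2 t/h; water fraction = 0.222.

0.222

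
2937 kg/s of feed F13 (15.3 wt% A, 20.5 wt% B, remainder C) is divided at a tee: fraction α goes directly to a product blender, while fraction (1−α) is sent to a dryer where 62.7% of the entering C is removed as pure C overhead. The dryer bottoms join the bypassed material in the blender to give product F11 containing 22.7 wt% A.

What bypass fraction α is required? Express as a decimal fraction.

0.190

All 2937×0.153 = 449.36 kg/s of A reaches F11, so F11 = 449.36/0.227 = 1979.6 kg/s and vapour = 957.44 kg/s.
The evaporator receives (1−α)·2937 of feed at 0.642 C and removes 0.627 of that C:
0.627×0.642×(1−α)×2937 = 957.44
(1−α) = 957.44/1182.2 = 0.8098;  α = 0.1902.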